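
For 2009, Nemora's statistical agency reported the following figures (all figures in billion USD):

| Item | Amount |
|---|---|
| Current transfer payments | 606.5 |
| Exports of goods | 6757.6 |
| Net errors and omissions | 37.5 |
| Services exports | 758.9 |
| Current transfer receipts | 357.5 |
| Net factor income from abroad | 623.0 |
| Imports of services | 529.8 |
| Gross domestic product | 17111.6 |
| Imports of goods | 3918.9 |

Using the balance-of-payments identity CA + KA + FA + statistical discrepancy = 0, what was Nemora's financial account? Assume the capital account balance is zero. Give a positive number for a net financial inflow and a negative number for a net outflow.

-3479.3

Goods balance = 6757.6 - 3918.9 = 2838.7
Services balance = 758.9 - 529.8 = 229.1
Trade balance (goods + services) = 2838.7 + 229.1 = 3067.8
Net primary income = 623.0
Net secondary income = 357.5 - 606.5 = -249.0
Current account = 3067.8 + 623.0 + (-249.0) = 3441.8
Financial account = -(3441.8 + 37.5) = -3479.3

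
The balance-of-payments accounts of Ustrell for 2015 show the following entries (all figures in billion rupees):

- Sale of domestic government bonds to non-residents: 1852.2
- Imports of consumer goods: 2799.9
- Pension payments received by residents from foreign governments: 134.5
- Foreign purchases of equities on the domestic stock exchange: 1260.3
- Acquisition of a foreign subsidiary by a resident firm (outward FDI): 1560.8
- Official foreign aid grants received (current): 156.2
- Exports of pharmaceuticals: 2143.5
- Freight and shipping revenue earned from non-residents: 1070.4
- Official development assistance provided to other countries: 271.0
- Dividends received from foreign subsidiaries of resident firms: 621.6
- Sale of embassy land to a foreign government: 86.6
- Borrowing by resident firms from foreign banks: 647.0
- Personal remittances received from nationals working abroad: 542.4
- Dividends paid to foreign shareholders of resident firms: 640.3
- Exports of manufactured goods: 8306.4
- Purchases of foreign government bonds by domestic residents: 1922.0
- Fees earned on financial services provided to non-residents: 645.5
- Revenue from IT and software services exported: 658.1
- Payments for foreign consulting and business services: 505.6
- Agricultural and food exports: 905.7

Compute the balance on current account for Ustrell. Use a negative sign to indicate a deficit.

Goods: -2799.9 + 905.7 + 2143.5 + 8306.4 = 8555.7
Services: -505.6 + 1070.4 + 645.5 + 658.1 = 1868.4
Primary income: -640.3 + 621.6 = -18.7
Secondary income: -271.0 + 542.4 + 134.5 + 156.2 = 562.1
Current account = 8555.7 + 1868.4 + (-18.7) + 562.1 = 10967.5
(Excluded from the current account — financial account: sale of domestic government bonds to non-residents 1852.2, foreign purchases of equities on the domestic stock exchange 1260.3, acquisition of a foreign subsidiary by a resident firm (outward FDI) 1560.8, borrowing by resident firms from foreign banks 647.0, purchases of foreign government bonds by domestic residents 1922.0; capital account: sale of embassy land to a foreign government 86.6.)

10967.5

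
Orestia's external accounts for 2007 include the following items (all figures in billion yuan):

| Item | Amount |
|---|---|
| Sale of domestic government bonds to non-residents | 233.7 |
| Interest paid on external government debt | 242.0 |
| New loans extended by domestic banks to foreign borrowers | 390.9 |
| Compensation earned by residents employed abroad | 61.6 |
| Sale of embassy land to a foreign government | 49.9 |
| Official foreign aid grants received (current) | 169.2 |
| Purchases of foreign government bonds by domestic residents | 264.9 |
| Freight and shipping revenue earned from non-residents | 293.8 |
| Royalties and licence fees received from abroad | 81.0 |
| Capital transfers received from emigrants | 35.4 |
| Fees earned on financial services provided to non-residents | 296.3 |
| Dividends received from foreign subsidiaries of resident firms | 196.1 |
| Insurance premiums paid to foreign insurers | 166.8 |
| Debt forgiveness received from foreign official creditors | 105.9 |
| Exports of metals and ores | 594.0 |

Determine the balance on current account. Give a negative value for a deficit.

Goods: 594.0
Services: 293.8 + 81.0 - 166.8 + 296.3 = 504.3
Primary income: 196.1 + 61.6 - 242.0 = 15.7
Secondary income: 169.2
Current account = 594.0 + 504.3 + 15.7 + 169.2 = 1283.2
(Excluded from the current account — financial account: sale of domestic government bonds to non-residents 233.7, new loans extended by domestic banks to foreign borrowers 390.9, purchases of foreign government bonds by domestic residents 264.9; capital account: sale of embassy land to a foreign government 49.9, capital transfers received from emigrants 35.4, debt forgiveness received from foreign official creditors 105.9.)

1283.2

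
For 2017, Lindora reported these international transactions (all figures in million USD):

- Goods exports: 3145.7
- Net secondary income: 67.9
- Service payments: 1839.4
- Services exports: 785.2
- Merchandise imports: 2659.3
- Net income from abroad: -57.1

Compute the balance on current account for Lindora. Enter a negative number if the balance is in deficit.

Goods balance = 3145.7 - 2659.3 = 486.4
Services balance = 785.2 - 1839.4 = -1054.2
Trade balance (goods + services) = 486.4 + (-1054.2) = -567.8
Net primary income = -57.1
Net secondary income = 67.9
Current account = -567.8 + (-57.1) + 67.9 = -557.0

-557.0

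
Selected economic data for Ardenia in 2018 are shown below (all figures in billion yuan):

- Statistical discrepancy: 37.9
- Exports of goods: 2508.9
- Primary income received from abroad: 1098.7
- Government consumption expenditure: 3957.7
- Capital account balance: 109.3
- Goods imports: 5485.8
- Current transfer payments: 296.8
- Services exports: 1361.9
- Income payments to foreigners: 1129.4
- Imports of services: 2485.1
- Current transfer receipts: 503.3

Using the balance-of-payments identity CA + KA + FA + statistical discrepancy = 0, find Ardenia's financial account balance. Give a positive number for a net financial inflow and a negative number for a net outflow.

3777.1

Goods balance = 2508.9 - 5485.8 = -2976.9
Services balance = 1361.9 - 2485.1 = -1123.2
Trade balance (goods + services) = -2976.9 + (-1123.2) = -4100.1
Net primary income = 1098.7 - 1129.4 = -30.7
Net secondary income = 503.3 - 296.8 = 206.5
Current account = -4100.1 + (-30.7) + 206.5 = -3924.3
Financial account = -(-3924.3 + 109.3 + 37.9) = 3777.1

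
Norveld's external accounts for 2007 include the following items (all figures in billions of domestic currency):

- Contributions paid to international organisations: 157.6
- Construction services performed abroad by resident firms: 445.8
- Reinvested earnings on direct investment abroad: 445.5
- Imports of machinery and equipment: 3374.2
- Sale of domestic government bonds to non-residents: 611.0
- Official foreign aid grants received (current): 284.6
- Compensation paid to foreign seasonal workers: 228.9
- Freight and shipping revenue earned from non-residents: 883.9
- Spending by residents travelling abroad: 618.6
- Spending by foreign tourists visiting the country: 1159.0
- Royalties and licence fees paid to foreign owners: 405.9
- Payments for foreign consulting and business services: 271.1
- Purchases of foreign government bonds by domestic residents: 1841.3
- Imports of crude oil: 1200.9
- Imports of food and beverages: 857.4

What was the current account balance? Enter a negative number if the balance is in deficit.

-3895.8

Goods: -857.4 - 1200.9 - 3374.2 = -5432.5
Services: 883.9 - 618.6 + 445.8 - 271.1 - 405.9 + 1159.0 = 1193.1
Primary income: -228.9 + 445.5 = 216.6
Secondary income: 284.6 - 157.6 = 127.0
Current account = (-5432.5) + 1193.1 + 216.6 + 127.0 = -3895.8
(Excluded from the current account — financial account: sale of domestic government bonds to non-residents 611.0, purchases of foreign government bonds by domestic residents 1841.3.)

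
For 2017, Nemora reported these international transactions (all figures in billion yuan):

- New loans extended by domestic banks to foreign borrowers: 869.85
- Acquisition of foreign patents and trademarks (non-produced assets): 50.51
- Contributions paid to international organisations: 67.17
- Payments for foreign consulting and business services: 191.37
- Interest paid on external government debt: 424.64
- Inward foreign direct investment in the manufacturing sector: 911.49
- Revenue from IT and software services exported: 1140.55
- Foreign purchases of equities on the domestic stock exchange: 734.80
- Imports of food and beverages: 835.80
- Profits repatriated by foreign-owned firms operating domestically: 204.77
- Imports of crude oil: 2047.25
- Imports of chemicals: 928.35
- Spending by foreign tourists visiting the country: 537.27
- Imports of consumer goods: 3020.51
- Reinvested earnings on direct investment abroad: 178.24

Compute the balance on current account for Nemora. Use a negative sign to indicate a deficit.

Goods: -835.80 - 928.35 - 3020.51 - 2047.25 = -6831.91
Services: -191.37 + 537.27 + 1140.55 = 1486.45
Primary income: -424.64 + 178.24 - 204.77 = -451.17
Secondary income: -67.17
Current account = (-6831.91) + 1486.45 + (-451.17) + (-67.17) = -5863.80
(Excluded from the current account — financial account: new loans extended by domestic banks to foreign borrowers 869.85, inward foreign direct investment in the manufacturing sector 911.49, foreign purchases of equities on the domestic stock exchange 734.80; capital account: acquisition of foreign patents and trademarks (non-produced assets) 50.51.)

-5863.80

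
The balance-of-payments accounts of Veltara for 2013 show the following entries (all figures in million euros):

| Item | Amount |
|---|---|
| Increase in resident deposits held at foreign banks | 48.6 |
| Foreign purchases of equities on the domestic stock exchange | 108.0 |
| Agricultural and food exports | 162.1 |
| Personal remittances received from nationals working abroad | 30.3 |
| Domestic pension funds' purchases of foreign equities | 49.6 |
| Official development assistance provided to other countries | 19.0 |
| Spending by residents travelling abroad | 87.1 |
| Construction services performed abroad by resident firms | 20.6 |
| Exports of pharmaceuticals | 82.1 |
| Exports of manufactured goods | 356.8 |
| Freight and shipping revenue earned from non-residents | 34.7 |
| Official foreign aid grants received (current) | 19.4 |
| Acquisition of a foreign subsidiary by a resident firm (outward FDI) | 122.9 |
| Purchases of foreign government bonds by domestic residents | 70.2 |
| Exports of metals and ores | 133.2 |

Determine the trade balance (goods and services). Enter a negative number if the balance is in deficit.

702.4

Goods: 133.2 + 356.8 + 162.1 + 82.1 = 734.2
Services: 20.6 - 87.1 + 34.7 = -31.8
Trade balance = 734.2 + (-31.8) = 702.4
(Excluded from the trade balance — financial account: increase in resident deposits held at foreign banks 48.6, foreign purchases of equities on the domestic stock exchange 108.0, domestic pension funds' purchases of foreign equities 49.6, acquisition of a foreign subsidiary by a resident firm (outward FDI) 122.9, purchases of foreign government bonds by domestic residents 70.2; secondary income: personal remittances received from nationals working abroad 30.3, official development assistance provided to other countries 19.0, official foreign aid grants received (current) 19.4.)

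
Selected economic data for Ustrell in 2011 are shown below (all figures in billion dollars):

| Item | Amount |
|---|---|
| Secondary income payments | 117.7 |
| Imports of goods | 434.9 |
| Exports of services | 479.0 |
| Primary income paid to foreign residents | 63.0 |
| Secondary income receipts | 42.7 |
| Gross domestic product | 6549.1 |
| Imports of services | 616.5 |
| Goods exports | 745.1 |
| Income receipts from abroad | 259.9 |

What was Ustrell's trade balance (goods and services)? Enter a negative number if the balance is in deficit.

172.7

Goods balance = 745.1 - 434.9 = 310.2
Services balance = 479.0 - 616.5 = -137.5
Trade balance (goods + services) = 310.2 + (-137.5) = 172.7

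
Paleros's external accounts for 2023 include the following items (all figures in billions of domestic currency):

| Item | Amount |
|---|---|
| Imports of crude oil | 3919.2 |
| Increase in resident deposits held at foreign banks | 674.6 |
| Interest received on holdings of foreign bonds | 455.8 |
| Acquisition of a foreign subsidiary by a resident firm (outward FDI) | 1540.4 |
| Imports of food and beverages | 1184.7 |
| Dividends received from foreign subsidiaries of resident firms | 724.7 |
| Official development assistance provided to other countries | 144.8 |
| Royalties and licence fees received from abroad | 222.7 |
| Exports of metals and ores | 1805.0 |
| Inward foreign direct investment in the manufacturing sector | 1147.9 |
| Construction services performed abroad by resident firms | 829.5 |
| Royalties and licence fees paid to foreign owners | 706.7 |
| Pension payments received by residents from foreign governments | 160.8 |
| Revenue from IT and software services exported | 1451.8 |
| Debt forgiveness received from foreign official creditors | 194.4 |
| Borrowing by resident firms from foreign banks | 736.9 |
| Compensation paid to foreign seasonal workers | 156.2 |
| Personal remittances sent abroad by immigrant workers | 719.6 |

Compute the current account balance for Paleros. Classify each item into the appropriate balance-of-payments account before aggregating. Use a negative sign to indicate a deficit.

Goods: -1184.7 - 3919.2 + 1805.0 = -3298.9
Services: 222.7 + 829.5 + 1451.8 - 706.7 = 1797.3
Primary income: 455.8 + 724.7 - 156.2 = 1024.3
Secondary income: -719.6 + 160.8 - 144.8 = -703.6
Current account = (-3298.9) + 1797.3 + 1024.3 + (-703.6) = -1180.9
(Excluded from the current account — financial account: increase in resident deposits held at foreign banks 674.6, acquisition of a foreign subsidiary by a resident firm (outward FDI) 1540.4, inward foreign direct investment in the manufacturing sector 1147.9, borrowing by resident firms from foreign banks 736.9; capital account: debt forgiveness received from foreign official creditors 194.4.)

-1180.9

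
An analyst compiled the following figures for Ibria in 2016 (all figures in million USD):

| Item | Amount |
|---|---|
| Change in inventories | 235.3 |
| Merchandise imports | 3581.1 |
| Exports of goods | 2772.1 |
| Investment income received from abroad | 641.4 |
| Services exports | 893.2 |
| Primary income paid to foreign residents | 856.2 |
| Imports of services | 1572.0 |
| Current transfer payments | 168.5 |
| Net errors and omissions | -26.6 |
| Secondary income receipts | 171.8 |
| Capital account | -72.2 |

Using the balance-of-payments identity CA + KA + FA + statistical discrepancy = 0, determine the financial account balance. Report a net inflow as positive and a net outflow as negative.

Goods balance = 2772.1 - 3581.1 = -809.0
Services balance = 893.2 - 1572.0 = -678.8
Trade balance (goods + services) = -809.0 + (-678.8) = -1487.8
Net primary income = 641.4 - 856.2 = -214.8
Net secondary income = 171.8 - 168.5 = 3.3
Current account = -1487.8 + (-214.8) + 3.3 = -1699.3
Financial account = -(-1699.3 + (-72.2) + (-26.6)) = 1798.1

1798.1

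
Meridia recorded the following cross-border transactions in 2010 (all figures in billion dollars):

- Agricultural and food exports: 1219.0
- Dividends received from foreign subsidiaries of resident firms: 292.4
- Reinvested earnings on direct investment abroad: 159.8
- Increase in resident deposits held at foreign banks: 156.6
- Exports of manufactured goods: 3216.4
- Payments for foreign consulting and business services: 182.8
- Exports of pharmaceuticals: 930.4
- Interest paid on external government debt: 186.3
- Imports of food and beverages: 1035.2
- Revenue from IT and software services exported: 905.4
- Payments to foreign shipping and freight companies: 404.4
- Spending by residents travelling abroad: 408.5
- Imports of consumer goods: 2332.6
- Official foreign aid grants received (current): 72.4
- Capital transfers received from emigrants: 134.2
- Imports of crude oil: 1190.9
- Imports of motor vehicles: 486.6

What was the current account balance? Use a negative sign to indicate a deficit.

Goods: -1035.2 + 3216.4 - 1190.9 + 930.4 - 2332.6 + 1219.0 - 486.6 = 320.5
Services: -182.8 + 905.4 - 408.5 - 404.4 = -90.3
Primary income: 292.4 - 186.3 + 159.8 = 265.9
Secondary income: 72.4
Current account = 320.5 + (-90.3) + 265.9 + 72.4 = 568.5
(Excluded from the current account — financial account: increase in resident deposits held at foreign banks 156.6; capital account: capital transfers received from emigrants 134.2.)

568.5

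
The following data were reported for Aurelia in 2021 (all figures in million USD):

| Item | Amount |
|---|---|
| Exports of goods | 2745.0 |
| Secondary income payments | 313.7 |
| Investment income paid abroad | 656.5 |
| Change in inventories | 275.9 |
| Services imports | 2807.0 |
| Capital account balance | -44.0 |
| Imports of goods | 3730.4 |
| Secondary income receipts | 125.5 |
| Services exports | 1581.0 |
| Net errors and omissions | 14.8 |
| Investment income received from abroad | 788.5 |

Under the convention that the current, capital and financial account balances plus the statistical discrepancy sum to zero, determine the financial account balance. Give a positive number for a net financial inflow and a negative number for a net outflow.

Goods balance = 2745.0 - 3730.4 = -985.4
Services balance = 1581.0 - 2807.0 = -1226.0
Trade balance (goods + services) = -985.4 + (-1226.0) = -2211.4
Net primary income = 788.5 - 656.5 = 132.0
Net secondary income = 125.5 - 313.7 = -188.2
Current account = -2211.4 + 132.0 + (-188.2) = -2267.6
Financial account = -(-2267.6 + (-44.0) + 14.8) = 2296.8

2296.8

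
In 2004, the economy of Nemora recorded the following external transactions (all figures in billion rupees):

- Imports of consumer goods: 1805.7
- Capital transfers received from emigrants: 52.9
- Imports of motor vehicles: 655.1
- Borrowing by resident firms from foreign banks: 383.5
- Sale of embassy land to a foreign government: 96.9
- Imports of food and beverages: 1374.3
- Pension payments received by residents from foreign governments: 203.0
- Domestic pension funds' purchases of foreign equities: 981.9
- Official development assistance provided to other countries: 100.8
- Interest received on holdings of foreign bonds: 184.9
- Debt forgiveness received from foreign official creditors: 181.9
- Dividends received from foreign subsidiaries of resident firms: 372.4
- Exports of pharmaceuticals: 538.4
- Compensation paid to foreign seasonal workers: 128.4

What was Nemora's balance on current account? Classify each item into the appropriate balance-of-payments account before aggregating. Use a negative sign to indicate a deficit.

-2765.6

Goods: 538.4 - 1805.7 - 1374.3 - 655.1 = -3296.7
Primary income: -128.4 + 372.4 + 184.9 = 428.9
Secondary income: -100.8 + 203.0 = 102.2
Current account = (-3296.7) + 428.9 + 102.2 = -2765.6
(Excluded from the current account — capital account: capital transfers received from emigrants 52.9, sale of embassy land to a foreign government 96.9, debt forgiveness received from foreign official creditors 181.9; financial account: borrowing by resident firms from foreign banks 383.5, domestic pension funds' purchases of foreign equities 981.9.)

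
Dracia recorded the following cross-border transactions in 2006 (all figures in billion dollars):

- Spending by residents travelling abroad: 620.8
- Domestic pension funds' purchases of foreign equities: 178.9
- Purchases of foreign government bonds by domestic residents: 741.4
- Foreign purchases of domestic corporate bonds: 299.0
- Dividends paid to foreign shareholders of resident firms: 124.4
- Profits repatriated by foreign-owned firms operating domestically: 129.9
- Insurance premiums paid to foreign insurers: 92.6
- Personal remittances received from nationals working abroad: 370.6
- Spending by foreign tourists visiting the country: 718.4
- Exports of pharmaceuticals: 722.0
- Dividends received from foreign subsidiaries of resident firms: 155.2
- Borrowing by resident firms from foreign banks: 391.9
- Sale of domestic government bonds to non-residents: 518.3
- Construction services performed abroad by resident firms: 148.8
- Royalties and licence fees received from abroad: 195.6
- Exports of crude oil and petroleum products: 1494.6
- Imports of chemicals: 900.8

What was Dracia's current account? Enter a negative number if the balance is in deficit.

1936.7

Goods: -900.8 + 722.0 + 1494.6 = 1315.8
Services: 195.6 + 148.8 - 620.8 - 92.6 + 718.4 = 349.4
Primary income: -129.9 + 155.2 - 124.4 = -99.1
Secondary income: 370.6
Current account = 1315.8 + 349.4 + (-99.1) + 370.6 = 1936.7
(Excluded from the current account — financial account: domestic pension funds' purchases of foreign equities 178.9, purchases of foreign government bonds by domestic residents 741.4, foreign purchases of domestic corporate bonds 299.0, borrowing by resident firms from foreign banks 391.9, sale of domestic government bonds to non-residents 518.3.)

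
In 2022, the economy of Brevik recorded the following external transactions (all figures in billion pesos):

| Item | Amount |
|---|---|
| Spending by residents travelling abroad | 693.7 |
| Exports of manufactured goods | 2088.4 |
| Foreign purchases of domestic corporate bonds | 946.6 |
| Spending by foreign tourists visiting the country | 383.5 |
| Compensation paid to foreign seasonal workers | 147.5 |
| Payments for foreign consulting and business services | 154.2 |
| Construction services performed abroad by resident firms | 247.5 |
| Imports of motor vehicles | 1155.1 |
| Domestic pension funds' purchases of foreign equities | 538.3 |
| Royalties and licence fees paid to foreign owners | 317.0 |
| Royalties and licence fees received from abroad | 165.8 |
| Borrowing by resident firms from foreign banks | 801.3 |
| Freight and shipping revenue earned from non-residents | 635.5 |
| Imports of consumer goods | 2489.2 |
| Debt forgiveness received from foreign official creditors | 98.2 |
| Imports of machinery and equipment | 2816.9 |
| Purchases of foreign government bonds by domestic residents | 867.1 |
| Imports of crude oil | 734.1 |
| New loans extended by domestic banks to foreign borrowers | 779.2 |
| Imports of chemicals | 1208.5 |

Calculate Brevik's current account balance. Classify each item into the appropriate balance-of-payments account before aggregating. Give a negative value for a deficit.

Goods: 2088.4 - 2816.9 - 1155.1 - 734.1 - 2489.2 - 1208.5 = -6315.4
Services: -693.7 - 317.0 + 635.5 - 154.2 + 383.5 + 247.5 + 165.8 = 267.4
Primary income: -147.5
Current account = (-6315.4) + 267.4 + (-147.5) = -6195.5
(Excluded from the current account — financial account: foreign purchases of domestic corporate bonds 946.6, domestic pension funds' purchases of foreign equities 538.3, borrowing by resident firms from foreign banks 801.3, purchases of foreign government bonds by domestic residents 867.1, new loans extended by domestic banks to foreign borrowers 779.2; capital account: debt forgiveness received from foreign official creditors 98.2.)

-6195.5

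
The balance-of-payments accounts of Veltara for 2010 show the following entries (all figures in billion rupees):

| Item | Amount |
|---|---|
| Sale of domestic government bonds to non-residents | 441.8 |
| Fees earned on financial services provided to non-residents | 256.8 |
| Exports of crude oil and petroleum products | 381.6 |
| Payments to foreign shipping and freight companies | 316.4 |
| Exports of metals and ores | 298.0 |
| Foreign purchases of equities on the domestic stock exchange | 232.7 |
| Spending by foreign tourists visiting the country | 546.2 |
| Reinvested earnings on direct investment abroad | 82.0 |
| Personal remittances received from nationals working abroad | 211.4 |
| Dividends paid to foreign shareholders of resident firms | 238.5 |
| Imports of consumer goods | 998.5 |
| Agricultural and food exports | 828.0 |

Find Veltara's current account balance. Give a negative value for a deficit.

1050.6

Goods: 828.0 + 381.6 + 298.0 - 998.5 = 509.1
Services: 546.2 - 316.4 + 256.8 = 486.6
Primary income: 82.0 - 238.5 = -156.5
Secondary income: 211.4
Current account = 509.1 + 486.6 + (-156.5) + 211.4 = 1050.6
(Excluded from the current account — financial account: sale of domestic government bonds to non-residents 441.8, foreign purchases of equities on the domestic stock exchange 232.7.)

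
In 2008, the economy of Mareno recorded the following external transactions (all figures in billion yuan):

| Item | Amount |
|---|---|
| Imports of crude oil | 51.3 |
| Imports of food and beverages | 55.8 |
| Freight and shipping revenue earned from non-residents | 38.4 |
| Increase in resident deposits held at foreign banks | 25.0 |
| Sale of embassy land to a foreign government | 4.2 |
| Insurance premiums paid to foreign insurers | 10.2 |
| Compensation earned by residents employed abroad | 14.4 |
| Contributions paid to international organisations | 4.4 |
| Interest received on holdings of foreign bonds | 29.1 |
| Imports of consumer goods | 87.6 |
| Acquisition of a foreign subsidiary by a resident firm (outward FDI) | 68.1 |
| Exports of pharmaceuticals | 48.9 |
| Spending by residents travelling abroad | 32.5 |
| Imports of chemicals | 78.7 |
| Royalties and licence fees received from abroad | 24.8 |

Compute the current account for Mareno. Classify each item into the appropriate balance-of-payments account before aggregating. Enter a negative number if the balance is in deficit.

Goods: -87.6 + 48.9 - 51.3 - 55.8 - 78.7 = -224.5
Services: 38.4 - 32.5 + 24.8 - 10.2 = 20.5
Primary income: 14.4 + 29.1 = 43.5
Secondary income: -4.4
Current account = (-224.5) + 20.5 + 43.5 + (-4.4) = -164.9
(Excluded from the current account — financial account: increase in resident deposits held at foreign banks 25.0, acquisition of a foreign subsidiary by a resident firm (outward FDI) 68.1; capital account: sale of embassy land to a foreign government 4.2.)

-164.9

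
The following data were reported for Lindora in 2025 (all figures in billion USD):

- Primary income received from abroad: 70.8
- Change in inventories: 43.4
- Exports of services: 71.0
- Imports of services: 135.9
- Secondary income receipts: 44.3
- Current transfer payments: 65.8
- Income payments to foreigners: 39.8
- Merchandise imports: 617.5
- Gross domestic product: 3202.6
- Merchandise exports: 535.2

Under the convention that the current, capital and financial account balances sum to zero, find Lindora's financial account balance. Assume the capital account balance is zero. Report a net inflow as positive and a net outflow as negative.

137.7

Goods balance = 535.2 - 617.5 = -82.3
Services balance = 71.0 - 135.9 = -64.9
Trade balance (goods + services) = -82.3 + (-64.9) = -147.2
Net primary income = 70.8 - 39.8 = 31.0
Net secondary income = 44.3 - 65.8 = -21.5
Current account = -147.2 + 31.0 + (-21.5) = -137.7
Financial account = -(-137.7) = 137.7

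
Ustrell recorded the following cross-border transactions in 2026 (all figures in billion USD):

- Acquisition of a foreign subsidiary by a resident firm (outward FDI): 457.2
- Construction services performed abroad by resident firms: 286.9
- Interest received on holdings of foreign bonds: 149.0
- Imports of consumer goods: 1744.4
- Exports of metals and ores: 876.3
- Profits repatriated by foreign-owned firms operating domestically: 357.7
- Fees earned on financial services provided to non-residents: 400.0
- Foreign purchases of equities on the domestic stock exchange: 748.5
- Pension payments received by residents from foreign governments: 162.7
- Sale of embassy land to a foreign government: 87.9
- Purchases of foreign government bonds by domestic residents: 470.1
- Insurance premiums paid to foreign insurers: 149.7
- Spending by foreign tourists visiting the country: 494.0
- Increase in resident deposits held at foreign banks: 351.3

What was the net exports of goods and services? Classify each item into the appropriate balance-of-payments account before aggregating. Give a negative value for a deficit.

163.1

Goods: 876.3 - 1744.4 = -868.1
Services: -149.7 + 400.0 + 494.0 + 286.9 = 1031.2
Trade balance = -868.1 + 1031.2 = 163.1
(Excluded from the trade balance — financial account: acquisition of a foreign subsidiary by a resident firm (outward FDI) 457.2, foreign purchases of equities on the domestic stock exchange 748.5, purchases of foreign government bonds by domestic residents 470.1, increase in resident deposits held at foreign banks 351.3; primary income: interest received on holdings of foreign bonds 149.0, profits repatriated by foreign-owned firms operating domestically 357.7; secondary income: pension payments received by residents from foreign governments 162.7; capital account: sale of embassy land to a foreign government 87.9.)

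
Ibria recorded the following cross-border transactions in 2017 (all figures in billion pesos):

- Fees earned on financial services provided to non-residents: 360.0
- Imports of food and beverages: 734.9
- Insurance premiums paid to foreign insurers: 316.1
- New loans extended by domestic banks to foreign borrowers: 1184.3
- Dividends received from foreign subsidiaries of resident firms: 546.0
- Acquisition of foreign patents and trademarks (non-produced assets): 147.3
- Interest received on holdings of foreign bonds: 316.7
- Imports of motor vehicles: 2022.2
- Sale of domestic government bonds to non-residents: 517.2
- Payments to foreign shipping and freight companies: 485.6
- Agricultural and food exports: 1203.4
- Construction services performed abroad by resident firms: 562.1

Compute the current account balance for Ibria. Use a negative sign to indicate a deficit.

-570.6

Goods: -2022.2 - 734.9 + 1203.4 = -1553.7
Services: -316.1 + 360.0 - 485.6 + 562.1 = 120.4
Primary income: 546.0 + 316.7 = 862.7
Current account = (-1553.7) + 120.4 + 862.7 = -570.6
(Excluded from the current account — financial account: new loans extended by domestic banks to foreign borrowers 1184.3, sale of domestic government bonds to non-residents 517.2; capital account: acquisition of foreign patents and trademarks (non-produced assets) 147.3.)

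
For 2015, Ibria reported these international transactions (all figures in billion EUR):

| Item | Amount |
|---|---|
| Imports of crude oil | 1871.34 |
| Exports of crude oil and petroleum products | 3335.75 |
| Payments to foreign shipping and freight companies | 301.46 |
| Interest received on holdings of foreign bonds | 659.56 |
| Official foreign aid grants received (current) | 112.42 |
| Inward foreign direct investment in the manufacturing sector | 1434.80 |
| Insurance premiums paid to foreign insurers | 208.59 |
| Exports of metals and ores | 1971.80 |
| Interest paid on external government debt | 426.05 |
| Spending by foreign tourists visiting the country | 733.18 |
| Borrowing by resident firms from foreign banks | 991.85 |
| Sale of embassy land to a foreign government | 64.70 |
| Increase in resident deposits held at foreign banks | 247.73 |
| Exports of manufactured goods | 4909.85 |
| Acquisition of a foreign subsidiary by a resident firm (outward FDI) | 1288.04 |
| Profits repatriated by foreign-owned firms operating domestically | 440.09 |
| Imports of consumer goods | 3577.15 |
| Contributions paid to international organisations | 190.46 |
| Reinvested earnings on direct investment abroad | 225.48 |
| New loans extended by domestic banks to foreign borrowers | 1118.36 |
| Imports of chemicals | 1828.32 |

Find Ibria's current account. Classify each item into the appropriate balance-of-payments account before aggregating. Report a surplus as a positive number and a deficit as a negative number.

Goods: 3335.75 - 1828.32 + 1971.80 + 4909.85 - 3577.15 - 1871.34 = 2940.59
Services: 733.18 - 208.59 - 301.46 = 223.13
Primary income: 659.56 - 426.05 + 225.48 - 440.09 = 18.90
Secondary income: 112.42 - 190.46 = -78.04
Current account = 2940.59 + 223.13 + 18.90 + (-78.04) = 3104.58
(Excluded from the current account — financial account: inward foreign direct investment in the manufacturing sector 1434.80, borrowing by resident firms from foreign banks 991.85, increase in resident deposits held at foreign banks 247.73, acquisition of a foreign subsidiary by a resident firm (outward FDI) 1288.04, new loans extended by domestic banks to foreign borrowers 1118.36; capital account: sale of embassy land to a foreign government 64.70.)

3104.58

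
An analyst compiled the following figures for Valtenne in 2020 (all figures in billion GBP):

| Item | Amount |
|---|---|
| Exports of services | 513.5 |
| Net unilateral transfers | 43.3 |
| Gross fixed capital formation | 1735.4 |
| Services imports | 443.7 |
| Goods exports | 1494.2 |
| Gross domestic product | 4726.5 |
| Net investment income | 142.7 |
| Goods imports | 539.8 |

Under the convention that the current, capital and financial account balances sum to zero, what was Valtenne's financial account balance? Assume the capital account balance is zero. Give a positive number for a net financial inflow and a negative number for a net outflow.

-1210.2

Goods balance = 1494.2 - 539.8 = 954.4
Services balance = 513.5 - 443.7 = 69.8
Trade balance (goods + services) = 954.4 + 69.8 = 1024.2
Net primary income = 142.7
Net secondary income = 43.3
Current account = 1024.2 + 142.7 + 43.3 = 1210.2
Financial account = -(1210.2) = -1210.2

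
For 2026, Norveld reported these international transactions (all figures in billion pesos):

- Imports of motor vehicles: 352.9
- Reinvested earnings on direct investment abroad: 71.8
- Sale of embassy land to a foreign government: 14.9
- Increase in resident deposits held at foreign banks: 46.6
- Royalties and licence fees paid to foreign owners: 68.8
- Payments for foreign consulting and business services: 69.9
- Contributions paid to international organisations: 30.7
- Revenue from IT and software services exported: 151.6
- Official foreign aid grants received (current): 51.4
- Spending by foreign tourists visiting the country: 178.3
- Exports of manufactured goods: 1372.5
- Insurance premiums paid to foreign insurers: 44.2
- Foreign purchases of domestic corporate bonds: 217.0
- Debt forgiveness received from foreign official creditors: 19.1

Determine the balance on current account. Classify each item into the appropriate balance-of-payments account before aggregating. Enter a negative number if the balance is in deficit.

1259.1

Goods: -352.9 + 1372.5 = 1019.6
Services: -68.8 + 151.6 + 178.3 - 69.9 - 44.2 = 147.0
Primary income: 71.8
Secondary income: -30.7 + 51.4 = 20.7
Current account = 1019.6 + 147.0 + 71.8 + 20.7 = 1259.1
(Excluded from the current account — capital account: sale of embassy land to a foreign government 14.9, debt forgiveness received from foreign official creditors 19.1; financial account: increase in resident deposits held at foreign banks 46.6, foreign purchases of domestic corporate bonds 217.0.)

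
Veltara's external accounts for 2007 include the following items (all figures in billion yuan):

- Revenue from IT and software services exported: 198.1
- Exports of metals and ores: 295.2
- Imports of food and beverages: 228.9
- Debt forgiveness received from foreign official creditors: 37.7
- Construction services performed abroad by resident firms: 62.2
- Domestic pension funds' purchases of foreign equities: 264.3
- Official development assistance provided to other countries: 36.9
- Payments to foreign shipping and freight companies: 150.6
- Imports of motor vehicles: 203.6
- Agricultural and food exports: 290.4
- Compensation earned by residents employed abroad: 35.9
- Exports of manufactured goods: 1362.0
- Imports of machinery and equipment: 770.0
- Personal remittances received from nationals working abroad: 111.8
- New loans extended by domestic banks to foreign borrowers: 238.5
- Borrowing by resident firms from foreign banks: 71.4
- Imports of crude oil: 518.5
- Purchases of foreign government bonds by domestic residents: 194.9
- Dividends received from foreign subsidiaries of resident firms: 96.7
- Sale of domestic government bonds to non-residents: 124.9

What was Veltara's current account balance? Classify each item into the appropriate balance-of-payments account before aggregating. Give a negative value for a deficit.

543.8

Goods: -770.0 - 203.6 + 1362.0 - 518.5 + 295.2 + 290.4 - 228.9 = 226.6
Services: 198.1 + 62.2 - 150.6 = 109.7
Primary income: 35.9 + 96.7 = 132.6
Secondary income: 111.8 - 36.9 = 74.9
Current account = 226.6 + 109.7 + 132.6 + 74.9 = 543.8
(Excluded from the current account — capital account: debt forgiveness received from foreign official creditors 37.7; financial account: domestic pension funds' purchases of foreign equities 264.3, new loans extended by domestic banks to foreign borrowers 238.5, borrowing by resident firms from foreign banks 71.4, purchases of foreign government bonds by domestic residents 194.9, sale of domestic government bonds to non-residents 124.9.)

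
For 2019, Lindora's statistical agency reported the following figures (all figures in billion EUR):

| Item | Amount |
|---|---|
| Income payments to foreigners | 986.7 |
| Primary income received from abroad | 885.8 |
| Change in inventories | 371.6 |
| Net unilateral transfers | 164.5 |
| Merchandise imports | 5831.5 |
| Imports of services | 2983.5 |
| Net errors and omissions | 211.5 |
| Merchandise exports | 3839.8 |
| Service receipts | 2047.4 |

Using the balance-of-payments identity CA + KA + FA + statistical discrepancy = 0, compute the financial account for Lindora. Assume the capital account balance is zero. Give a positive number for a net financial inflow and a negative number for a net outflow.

Goods balance = 3839.8 - 5831.5 = -1991.7
Services balance = 2047.4 - 2983.5 = -936.1
Trade balance (goods + services) = -1991.7 + (-936.1) = -2927.8
Net primary income = 885.8 - 986.7 = -100.9
Net secondary income = 164.5
Current account = -2927.8 + (-100.9) + 164.5 = -2864.2
Financial account = -(-2864.2 + 211.5) = 2652.7

2652.7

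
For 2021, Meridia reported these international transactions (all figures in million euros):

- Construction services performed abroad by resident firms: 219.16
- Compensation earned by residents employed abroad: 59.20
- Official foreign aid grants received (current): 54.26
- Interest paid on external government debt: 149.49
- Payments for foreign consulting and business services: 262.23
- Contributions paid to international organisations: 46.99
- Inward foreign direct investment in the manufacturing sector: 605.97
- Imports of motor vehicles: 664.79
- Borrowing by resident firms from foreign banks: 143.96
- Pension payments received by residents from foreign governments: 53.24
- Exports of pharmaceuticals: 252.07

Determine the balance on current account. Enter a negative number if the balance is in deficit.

Goods: 252.07 - 664.79 = -412.72
Services: 219.16 - 262.23 = -43.07
Primary income: -149.49 + 59.20 = -90.29
Secondary income: 54.26 - 46.99 + 53.24 = 60.51
Current account = (-412.72) + (-43.07) + (-90.29) + 60.51 = -485.57
(Excluded from the current account — financial account: inward foreign direct investment in the manufacturing sector 605.97, borrowing by resident firms from foreign banks 143.96.)

-485.57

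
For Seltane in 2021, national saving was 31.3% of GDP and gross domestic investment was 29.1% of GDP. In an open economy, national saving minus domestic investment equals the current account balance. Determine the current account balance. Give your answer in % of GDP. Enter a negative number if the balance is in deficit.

CA = S - I = 31.3 - 29.1 = 2.2

2.2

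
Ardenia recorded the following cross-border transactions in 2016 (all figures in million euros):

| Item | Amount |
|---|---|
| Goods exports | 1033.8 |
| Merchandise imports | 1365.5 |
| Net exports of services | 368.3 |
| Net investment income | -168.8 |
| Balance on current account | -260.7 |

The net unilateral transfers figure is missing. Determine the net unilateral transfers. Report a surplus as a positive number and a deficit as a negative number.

-128.5

Current account = goods balance + services balance + net primary income + net secondary income
Sum of the known components = -132.2
Net unilateral transfers = CA - (known components) = -260.7 - (-132.2) = -128.5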